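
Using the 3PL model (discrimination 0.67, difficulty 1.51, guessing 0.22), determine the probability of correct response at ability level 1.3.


logit = 0.67*(1.3 - 1.51) = -0.1407
P* = 1/(1 + exp(--0.1407)) = 0.4649
P = 0.22 + (1 - 0.22) * 0.4649
P = 0.5826

0.5826


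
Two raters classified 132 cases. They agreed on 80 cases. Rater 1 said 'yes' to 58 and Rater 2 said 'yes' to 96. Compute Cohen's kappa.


P_o = 80/132 = 0.606061
P_e = (58*96 + 74*36) / 17424 = 0.472452
kappa = (P_o - P_e) / (1 - P_e)
kappa = (0.606061 - 0.472452) / (1 - 0.472452)
kappa = 0.2533

0.2533


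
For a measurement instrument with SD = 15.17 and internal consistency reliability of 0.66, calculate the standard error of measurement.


SEM = SD * sqrt(1 - rxx)
SEM = 15.17 * sqrt(1 - 0.66)
SEM = 15.17 * sqrt(0.34) = 15.17 * 0.583095
SEM = 8.8456

8.8456


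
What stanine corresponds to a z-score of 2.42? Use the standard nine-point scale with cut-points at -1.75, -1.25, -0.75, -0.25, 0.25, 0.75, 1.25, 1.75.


Stanine boundaries: [-1.75, -1.25, -0.75, -0.25, 0.25, 0.75, 1.25, 1.75]
z = 2.42
Check each boundary:
  z >= -1.75 -> could be stanine 2
  z >= -1.25 -> could be stanine 3
  z >= -0.75 -> could be stanine 4
  z >= -0.25 -> could be stanine 5
  z >= 0.25 -> could be stanine 6
  z >= 0.75 -> could be stanine 7
  z >= 1.25 -> could be stanine 8
  z >= 1.75 -> could be stanine 9
Highest qualifying boundary gives stanine = 9

9


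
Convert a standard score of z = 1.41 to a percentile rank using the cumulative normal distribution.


CDF(z) = 0.5 * (1 + erf(z/sqrt(2)))
erf(0.997) = 0.8415
CDF = 0.9207
Percentile rank = 0.9207 * 100 = 92.07

92.07


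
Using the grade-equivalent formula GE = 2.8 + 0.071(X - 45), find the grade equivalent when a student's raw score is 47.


raw - median = 47 - 45 = 2
slope * diff = 0.071 * 2 = 0.142
GE = 2.8 + 0.142
GE = 2.942

2.942


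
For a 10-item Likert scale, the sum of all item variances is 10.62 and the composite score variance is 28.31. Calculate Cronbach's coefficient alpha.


alpha = (k/(k-1)) * (1 - sum(si^2)/s_total^2)
= (10/9) * (1 - 10.62/28.31)
alpha = 0.6943

0.6943


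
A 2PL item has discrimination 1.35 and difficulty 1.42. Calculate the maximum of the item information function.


For 2PL, max info at theta = b = 1.42
I_max = a^2 / 4 = 1.35^2 / 4
= 1.8225 / 4
I_max = 0.4556

0.4556


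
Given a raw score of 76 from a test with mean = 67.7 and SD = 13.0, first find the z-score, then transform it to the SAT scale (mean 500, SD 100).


z = (X - mean) / SD = (76 - 67.7) / 13.0
z = 8.3 / 13.0
z = 0.6385
SAT-scale = SAT = 500 + 100z
Carry z at full precision (z = 8.3 / 13.0) into the conversion:
SAT-scale = 500 + 100 * (8.3 / 13.0) = 500 + 830 / 13.0
SAT-scale = 500 + 63.8462
SAT-scale = 563.8462

563.8462


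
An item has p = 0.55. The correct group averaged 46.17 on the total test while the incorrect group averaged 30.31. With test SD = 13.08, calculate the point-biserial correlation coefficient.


q = 1 - p = 0.45
rpb = ((M1 - M0) / SD) * sqrt(p * q)
rpb = ((46.17 - 30.31) / 13.08) * sqrt(0.55 * 0.45)
rpb = 0.6032

0.6032


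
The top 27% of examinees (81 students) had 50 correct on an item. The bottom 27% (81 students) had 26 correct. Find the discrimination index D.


p_upper = 50/81 = 0.6173
p_lower = 26/81 = 0.321
D = 0.6173 - 0.321 = 0.2963

0.2963


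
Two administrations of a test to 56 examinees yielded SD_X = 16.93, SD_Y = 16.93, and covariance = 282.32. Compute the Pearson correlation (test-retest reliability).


r = cov(X,Y) / (SD_X * SD_Y)
r = 282.32 / (16.93 * 16.93)
r = 282.32 / 286.6249
r = 0.985

0.985


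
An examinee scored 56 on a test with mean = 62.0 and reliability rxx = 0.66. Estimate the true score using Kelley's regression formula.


T_est = rxx * X + (1 - rxx) * mean
T_est = 0.66 * 56 + 0.34 * 62.0
T_est = 36.96 + 21.08
T_est = 58.04

58.04


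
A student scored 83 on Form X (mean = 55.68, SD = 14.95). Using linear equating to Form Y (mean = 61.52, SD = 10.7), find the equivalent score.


slope = SD_Y / SD_X = 10.7 / 14.95 ~ 0.7157
intercept = mean_Y - slope * mean_X = 61.52 - (10.7 / 14.95) * 55.68 ~ 21.6688
Y = slope * X + intercept. To avoid rounding drift from the rounded slope/intercept, evaluate the equivalent form Y = mean_Y + SD_Y * (X - mean_X) / SD_X at full precision:
Y = 61.52 + 10.7 * (83 - 55.68) / 14.95
Y = 61.52 + 10.7 * 27.32 / 14.95
Y = 61.52 + 292.324 / 14.95
Y = 61.52 + 19.5534
Y = 81.0734

81.0734


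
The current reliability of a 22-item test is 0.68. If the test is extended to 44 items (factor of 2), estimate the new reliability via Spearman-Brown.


r_new = (n * rxx) / (1 + (n-1) * rxx)
r_new = (2 * 0.68) / (1 + 1 * 0.68)
r_new = 1.36 / 1.68
r_new = 0.8095

0.8095


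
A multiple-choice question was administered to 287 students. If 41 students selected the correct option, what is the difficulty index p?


Item difficulty p = number correct / total examinees
p = 41 / 287
p = 0.1429

0.1429


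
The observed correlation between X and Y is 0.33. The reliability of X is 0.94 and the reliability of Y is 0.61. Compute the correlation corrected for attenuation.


r_corrected = rxy / sqrt(rxx * ryy)
= 0.33 / sqrt(0.94 * 0.61)
= 0.33 / sqrt(0.5734)
= 0.33 / 0.757232
r_corrected = 0.4358

0.4358


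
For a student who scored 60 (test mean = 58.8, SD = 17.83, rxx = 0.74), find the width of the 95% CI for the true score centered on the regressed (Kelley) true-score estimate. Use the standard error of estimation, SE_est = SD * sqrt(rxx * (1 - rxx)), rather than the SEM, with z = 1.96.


True score estimate = 0.74*60 + 0.26*58.8 = 59.688
SE_est = SD * sqrt(rxx * (1 - rxx)) = 17.83 * sqrt(0.74 * 0.26) = 17.83 * sqrt(0.1924) = 7.820849
CI = T_est +/- z * SE_est, so width = 2 * z * SE_est = 2 * 1.96 * 7.820849
Width = 30.6577

30.6577


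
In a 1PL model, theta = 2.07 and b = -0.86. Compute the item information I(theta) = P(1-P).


P = 1/(1+exp(-(2.07--0.86))) = 0.9493
I = P*(1-P) = 0.9493 * 0.0507
I = 0.0481

0.0481


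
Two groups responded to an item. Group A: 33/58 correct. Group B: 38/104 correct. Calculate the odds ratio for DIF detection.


Odds_A = 33/25 = 1.32
Odds_B = 38/66 = 0.5758
OR = Odds_A / Odds_B = 1.32 / 0.5758
Exactly, OR = (33 * 66) / (25 * 38) = 2178 / 950
OR = 2.2926

2.2926


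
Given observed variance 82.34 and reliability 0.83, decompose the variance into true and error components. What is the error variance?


var_true = rxx * var_obs = 0.83 * 82.34 = 68.3422
var_error = var_obs - var_true
var_error = 82.34 - 68.3422
var_error = 13.9978

13.9978


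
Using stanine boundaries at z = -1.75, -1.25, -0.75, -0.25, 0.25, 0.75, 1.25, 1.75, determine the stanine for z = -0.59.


Stanine boundaries: [-1.75, -1.25, -0.75, -0.25, 0.25, 0.75, 1.25, 1.75]
z = -0.59
Check each boundary:
  z >= -1.75 -> could be stanine 2
  z >= -1.25 -> could be stanine 3
  z >= -0.75 -> could be stanine 4
  z < -0.25
  z < 0.25
  z < 0.75
  z < 1.25
  z < 1.75
Highest qualifying boundary gives stanine = 4

4


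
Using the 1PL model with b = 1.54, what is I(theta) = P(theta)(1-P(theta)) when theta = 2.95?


P = 1/(1+exp(-(2.95-1.54))) = 0.8038
I = P*(1-P) = 0.8038 * 0.1962
I = 0.1577

0.1577


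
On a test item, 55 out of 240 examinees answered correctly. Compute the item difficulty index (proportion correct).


Item difficulty p = number correct / total examinees
p = 55 / 240
p = 0.2292

0.2292


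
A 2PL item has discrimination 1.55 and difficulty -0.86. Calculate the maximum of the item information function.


For 2PL, max info at theta = b = -0.86
I_max = a^2 / 4 = 1.55^2 / 4
= 2.4025 / 4
I_max = 0.6006

0.6006


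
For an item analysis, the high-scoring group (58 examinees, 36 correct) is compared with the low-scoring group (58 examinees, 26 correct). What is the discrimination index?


p_upper = 36/58 = 0.6207
p_lower = 26/58 = 0.4483
D = 0.6207 - 0.4483 = 0.1724

0.1724


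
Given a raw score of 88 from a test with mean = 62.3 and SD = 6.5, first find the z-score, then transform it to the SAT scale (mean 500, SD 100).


z = (X - mean) / SD = (88 - 62.3) / 6.5
z = 25.7 / 6.5
z = 3.9538
SAT-scale = SAT = 500 + 100z
Carry z at full precision (z = 25.7 / 6.5) into the conversion:
SAT-scale = 500 + 100 * (25.7 / 6.5) = 500 + 2570 / 6.5
SAT-scale = 500 + 395.3846
SAT-scale = 895.3846

895.3846


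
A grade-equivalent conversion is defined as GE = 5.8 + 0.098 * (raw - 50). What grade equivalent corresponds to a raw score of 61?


raw - median = 61 - 50 = 11
slope * diff = 0.098 * 11 = 1.078
GE = 5.8 + 1.078
GE = 6.878

6.878


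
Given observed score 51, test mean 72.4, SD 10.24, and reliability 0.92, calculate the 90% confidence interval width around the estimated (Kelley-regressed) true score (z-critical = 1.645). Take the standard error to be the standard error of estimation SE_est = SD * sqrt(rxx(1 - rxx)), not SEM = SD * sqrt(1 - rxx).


True score estimate = 0.92*51 + 0.08*72.4 = 52.712
SE_est = SD * sqrt(rxx * (1 - rxx)) = 10.24 * sqrt(0.92 * 0.08) = 10.24 * sqrt(0.0736) = 2.778042
CI = T_est +/- z * SE_est, so width = 2 * z * SE_est = 2 * 1.645 * 2.778042
Width = 9.1398

9.1398


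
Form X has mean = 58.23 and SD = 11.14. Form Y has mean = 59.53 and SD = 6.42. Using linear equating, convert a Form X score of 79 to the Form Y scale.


slope = SD_Y / SD_X = 6.42 / 11.14 ~ 0.5763
intercept = mean_Y - slope * mean_X = 59.53 - (6.42 / 11.14) * 58.23 ~ 25.972
Y = slope * X + intercept. To avoid rounding drift from the rounded slope/intercept, evaluate the equivalent form Y = mean_Y + SD_Y * (X - mean_X) / SD_X at full precision:
Y = 59.53 + 6.42 * (79 - 58.23) / 11.14
Y = 59.53 + 6.42 * 20.77 / 11.14
Y = 59.53 + 133.3434 / 11.14
Y = 59.53 + 11.9698
Y = 71.4998

71.4998


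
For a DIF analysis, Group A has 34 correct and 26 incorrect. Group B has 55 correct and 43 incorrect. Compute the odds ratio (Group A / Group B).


Odds_A = 34/26 = 1.3077
Odds_B = 55/43 = 1.2791
OR = Odds_A / Odds_B = 1.3077 / 1.2791
Exactly, OR = (34 * 43) / (26 * 55) = 1462 / 1430
OR = 1.0224

1.0224


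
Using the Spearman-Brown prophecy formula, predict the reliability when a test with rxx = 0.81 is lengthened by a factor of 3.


r_new = (n * rxx) / (1 + (n-1) * rxx)
r_new = (3 * 0.81) / (1 + 2 * 0.81)
r_new = 2.43 / 2.62
r_new = 0.9275

0.9275


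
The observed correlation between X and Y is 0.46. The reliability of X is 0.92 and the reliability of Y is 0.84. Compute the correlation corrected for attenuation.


r_corrected = rxy / sqrt(rxx * ryy)
= 0.46 / sqrt(0.92 * 0.84)
= 0.46 / sqrt(0.7728)
= 0.46 / 0.87909
r_corrected = 0.5233

0.5233


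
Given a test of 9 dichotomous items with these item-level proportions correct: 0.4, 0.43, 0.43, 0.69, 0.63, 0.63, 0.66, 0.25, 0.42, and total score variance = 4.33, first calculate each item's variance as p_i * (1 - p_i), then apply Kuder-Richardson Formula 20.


For each item, compute p_i * q_i:
  Item 1: 0.4 * 0.6 = 0.24
  Item 2: 0.43 * 0.57 = 0.2451
  Item 3: 0.43 * 0.57 = 0.2451
  Item 4: 0.69 * 0.31 = 0.2139
  Item 5: 0.63 * 0.37 = 0.2331
  Item 6: 0.63 * 0.37 = 0.2331
  Item 7: 0.66 * 0.34 = 0.2244
  Item 8: 0.25 * 0.75 = 0.1875
  Item 9: 0.42 * 0.58 = 0.2436
Sum(p_i * q_i) = 0.24 + 0.2451 + 0.2451 + 0.2139 + 0.2331 + 0.2331 + 0.2244 + 0.1875 + 0.2436 = 2.0658
KR-20 = (k/(k-1)) * (1 - Sum(p_i*q_i) / Var_total)
= (9/8) * (1 - 2.0658/4.33)
= 1.125 * 0.5229
KR-20 = 0.5883

0.5883


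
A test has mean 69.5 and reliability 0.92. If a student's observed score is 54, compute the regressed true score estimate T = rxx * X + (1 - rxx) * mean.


T_est = rxx * X + (1 - rxx) * mean
T_est = 0.92 * 54 + 0.08 * 69.5
T_est = 49.68 + 5.56
T_est = 55.24

55.24


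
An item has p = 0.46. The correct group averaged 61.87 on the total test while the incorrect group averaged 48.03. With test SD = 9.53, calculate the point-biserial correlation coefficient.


q = 1 - p = 0.54
rpb = ((M1 - M0) / SD) * sqrt(p * q)
rpb = ((61.87 - 48.03) / 9.53) * sqrt(0.46 * 0.54)
rpb = 0.7238

0.7238


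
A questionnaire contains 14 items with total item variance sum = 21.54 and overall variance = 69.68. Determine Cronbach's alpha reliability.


alpha = (k/(k-1)) * (1 - sum(si^2)/s_total^2)
= (14/13) * (1 - 21.54/69.68)
alpha = 0.744

0.744


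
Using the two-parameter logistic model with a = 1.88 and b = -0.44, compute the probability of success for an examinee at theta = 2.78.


a*(theta - b) = 1.88 * (2.78 - -0.44) = 6.0536
exp(-6.0536) = 0.0023
P = 1 / (1 + 0.0023)
P = 0.9977

0.9977


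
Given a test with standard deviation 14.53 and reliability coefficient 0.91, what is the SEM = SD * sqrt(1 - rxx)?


SEM = SD * sqrt(1 - rxx)
SEM = 14.53 * sqrt(1 - 0.91)
SEM = 14.53 * sqrt(0.09) = 14.53 * 0.3
SEM = 4.359

4.359


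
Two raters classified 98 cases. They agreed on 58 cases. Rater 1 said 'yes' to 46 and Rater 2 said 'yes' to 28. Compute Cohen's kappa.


P_o = 58/98 = 0.591837
P_e = (46*28 + 52*70) / 9604 = 0.51312
kappa = (P_o - P_e) / (1 - P_e)
kappa = (0.591837 - 0.51312) / (1 - 0.51312)
kappa = 0.1617

0.1617


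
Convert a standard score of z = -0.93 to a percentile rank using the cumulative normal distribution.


CDF(z) = 0.5 * (1 + erf(z/sqrt(2)))
erf(-0.6576) = -0.6476
CDF = 0.1762
Percentile rank = 0.1762 * 100 = 17.62

17.62


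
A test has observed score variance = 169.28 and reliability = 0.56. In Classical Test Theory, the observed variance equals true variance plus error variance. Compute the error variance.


var_true = rxx * var_obs = 0.56 * 169.28 = 94.7968
var_error = var_obs - var_true
var_error = 169.28 - 94.7968
var_error = 74.4832

74.4832


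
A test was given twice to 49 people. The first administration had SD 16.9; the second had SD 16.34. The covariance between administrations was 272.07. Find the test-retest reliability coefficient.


r = cov(X,Y) / (SD_X * SD_Y)
r = 272.07 / (16.9 * 16.34)
r = 272.07 / 276.146
r = 0.9852

0.9852


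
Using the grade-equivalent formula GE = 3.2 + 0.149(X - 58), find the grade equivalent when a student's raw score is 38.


raw - median = 38 - 58 = -20
slope * diff = 0.149 * -20 = -2.98
GE = 3.2 + -2.98
GE = 0.22

0.22


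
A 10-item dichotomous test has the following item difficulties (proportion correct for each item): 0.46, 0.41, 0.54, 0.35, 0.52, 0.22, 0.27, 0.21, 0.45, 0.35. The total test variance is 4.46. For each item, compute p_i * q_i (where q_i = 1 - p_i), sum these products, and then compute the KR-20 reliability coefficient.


For each item, compute p_i * q_i:
  Item 1: 0.46 * 0.54 = 0.2484
  Item 2: 0.41 * 0.59 = 0.2419
  Item 3: 0.54 * 0.46 = 0.2484
  Item 4: 0.35 * 0.65 = 0.2275
  Item 5: 0.52 * 0.48 = 0.2496
  Item 6: 0.22 * 0.78 = 0.1716
  Item 7: 0.27 * 0.73 = 0.1971
  Item 8: 0.21 * 0.79 = 0.1659
  Item 9: 0.45 * 0.55 = 0.2475
  Item 10: 0.35 * 0.65 = 0.2275
Sum(p_i * q_i) = 0.2484 + 0.2419 + 0.2484 + 0.2275 + 0.2496 + 0.1716 + 0.1971 + 0.1659 + 0.2475 + 0.2275 = 2.2254
KR-20 = (k/(k-1)) * (1 - Sum(p_i*q_i) / Var_total)
= (10/9) * (1 - 2.2254/4.46)
= 1.1111 * 0.501
KR-20 = 0.5567

0.5567


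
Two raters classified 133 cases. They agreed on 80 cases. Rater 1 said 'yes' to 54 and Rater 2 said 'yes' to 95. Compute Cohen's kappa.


P_o = 80/133 = 0.601504
P_e = (54*95 + 79*38) / 17689 = 0.459721
kappa = (P_o - P_e) / (1 - P_e)
kappa = (0.601504 - 0.459721) / (1 - 0.459721)
kappa = 0.2624

0.2624


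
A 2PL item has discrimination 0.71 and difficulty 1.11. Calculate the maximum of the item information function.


For 2PL, max info at theta = b = 1.11
I_max = a^2 / 4 = 0.71^2 / 4
= 0.5041 / 4
I_max = 0.126

0.126


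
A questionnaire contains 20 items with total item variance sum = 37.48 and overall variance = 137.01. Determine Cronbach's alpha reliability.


alpha = (k/(k-1)) * (1 - sum(si^2)/s_total^2)
= (20/19) * (1 - 37.48/137.01)
alpha = 0.7647

0.7647


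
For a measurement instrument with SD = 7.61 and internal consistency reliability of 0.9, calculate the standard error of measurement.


SEM = SD * sqrt(1 - rxx)
SEM = 7.61 * sqrt(1 - 0.9)
SEM = 7.61 * sqrt(0.1) = 7.61 * 0.316228
SEM = 2.4065

2.4065


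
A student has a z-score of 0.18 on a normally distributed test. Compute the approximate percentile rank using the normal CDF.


CDF(z) = 0.5 * (1 + erf(z/sqrt(2)))
erf(0.1273) = 0.1428
CDF = 0.5714
Percentile rank = 0.5714 * 100 = 57.14

57.14


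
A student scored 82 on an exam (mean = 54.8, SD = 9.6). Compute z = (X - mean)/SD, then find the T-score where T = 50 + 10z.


z = (X - mean) / SD = (82 - 54.8) / 9.6
z = 27.2 / 9.6
z = 2.8333
T-score = T = 50 + 10z
Carry z at full precision (z = 27.2 / 9.6) into the conversion:
T-score = 50 + 10 * (27.2 / 9.6) = 50 + 272 / 9.6
T-score = 50 + 28.3333
T-score = 78.3333

78.3333


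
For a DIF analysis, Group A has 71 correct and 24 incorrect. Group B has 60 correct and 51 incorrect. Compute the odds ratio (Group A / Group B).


Odds_A = 71/24 = 2.9583
Odds_B = 60/51 = 1.1765
OR = Odds_A / Odds_B = 2.9583 / 1.1765
Exactly, OR = (71 * 51) / (24 * 60) = 3621 / 1440
OR = 2.5146

2.5146


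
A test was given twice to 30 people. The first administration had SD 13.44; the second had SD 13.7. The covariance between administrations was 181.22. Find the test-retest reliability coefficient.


r = cov(X,Y) / (SD_X * SD_Y)
r = 181.22 / (13.44 * 13.7)
r = 181.22 / 184.128
r = 0.9842

0.9842


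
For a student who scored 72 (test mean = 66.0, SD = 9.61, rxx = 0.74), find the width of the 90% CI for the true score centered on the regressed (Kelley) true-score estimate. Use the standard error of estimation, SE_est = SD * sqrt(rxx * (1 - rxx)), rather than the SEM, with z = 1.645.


True score estimate = 0.74*72 + 0.26*66.0 = 70.44
SE_est = SD * sqrt(rxx * (1 - rxx)) = 9.61 * sqrt(0.74 * 0.26) = 9.61 * sqrt(0.1924) = 4.215275
CI = T_est +/- z * SE_est, so width = 2 * z * SE_est = 2 * 1.645 * 4.215275
Width = 13.8683

13.8683


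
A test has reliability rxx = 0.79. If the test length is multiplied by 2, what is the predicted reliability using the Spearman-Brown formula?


r_new = (n * rxx) / (1 + (n-1) * rxx)
r_new = (2 * 0.79) / (1 + 1 * 0.79)
r_new = 1.58 / 1.79
r_new = 0.8827

0.8827


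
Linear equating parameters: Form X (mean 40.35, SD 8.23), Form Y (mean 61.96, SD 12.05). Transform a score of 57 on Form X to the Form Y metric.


slope = SD_Y / SD_X = 12.05 / 8.23 ~ 1.4642
intercept = mean_Y - slope * mean_X = 61.96 - (12.05 / 8.23) * 40.35 ~ 2.8813
Y = slope * X + intercept. To avoid rounding drift from the rounded slope/intercept, evaluate the equivalent form Y = mean_Y + SD_Y * (X - mean_X) / SD_X at full precision:
Y = 61.96 + 12.05 * (57 - 40.35) / 8.23
Y = 61.96 + 12.05 * 16.65 / 8.23
Y = 61.96 + 200.6325 / 8.23
Y = 61.96 + 24.3782
Y = 86.3382

86.3382


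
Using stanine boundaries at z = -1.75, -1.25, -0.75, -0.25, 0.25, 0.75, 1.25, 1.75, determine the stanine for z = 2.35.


Stanine boundaries: [-1.75, -1.25, -0.75, -0.25, 0.25, 0.75, 1.25, 1.75]
z = 2.35
Check each boundary:
  z >= -1.75 -> could be stanine 2
  z >= -1.25 -> could be stanine 3
  z >= -0.75 -> could be stanine 4
  z >= -0.25 -> could be stanine 5
  z >= 0.25 -> could be stanine 6
  z >= 0.75 -> could be stanine 7
  z >= 1.25 -> could be stanine 8
  z >= 1.75 -> could be stanine 9
Highest qualifying boundary gives stanine = 9

9


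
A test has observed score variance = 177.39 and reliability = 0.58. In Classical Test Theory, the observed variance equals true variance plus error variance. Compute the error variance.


var_true = rxx * var_obs = 0.58 * 177.39 = 102.8862
var_error = var_obs - var_true
var_error = 177.39 - 102.8862
var_error = 74.5038

74.5038


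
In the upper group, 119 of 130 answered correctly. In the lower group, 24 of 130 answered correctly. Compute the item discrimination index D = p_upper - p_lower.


p_upper = 119/130 = 0.9154
p_lower = 24/130 = 0.1846
D = 0.9154 - 0.1846 = 0.7308

0.7308


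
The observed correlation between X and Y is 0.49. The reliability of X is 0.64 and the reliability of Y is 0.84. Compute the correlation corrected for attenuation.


r_corrected = rxy / sqrt(rxx * ryy)
= 0.49 / sqrt(0.64 * 0.84)
= 0.49 / sqrt(0.5376)
= 0.49 / 0.733212
r_corrected = 0.6683

0.6683


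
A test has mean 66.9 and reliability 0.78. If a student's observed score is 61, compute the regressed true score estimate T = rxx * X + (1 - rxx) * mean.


T_est = rxx * X + (1 - rxx) * mean
T_est = 0.78 * 61 + 0.22 * 66.9
T_est = 47.58 + 14.718
T_est = 62.298

62.298


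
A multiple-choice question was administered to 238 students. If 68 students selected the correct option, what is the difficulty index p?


Item difficulty p = number correct / total examinees
p = 68 / 238
p = 0.2857

0.2857


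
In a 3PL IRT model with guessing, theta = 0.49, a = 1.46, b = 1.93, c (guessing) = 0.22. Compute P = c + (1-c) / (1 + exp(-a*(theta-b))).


logit = 1.46*(0.49 - 1.93) = -2.1024
P* = 1/(1 + exp(--2.1024)) = 0.1089
P = 0.22 + (1 - 0.22) * 0.1089
P = 0.3049

0.3049


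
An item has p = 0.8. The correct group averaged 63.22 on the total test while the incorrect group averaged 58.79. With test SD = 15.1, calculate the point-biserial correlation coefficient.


q = 1 - p = 0.2
rpb = ((M1 - M0) / SD) * sqrt(p * q)
rpb = ((63.22 - 58.79) / 15.1) * sqrt(0.8 * 0.2)
rpb = 0.1174

0.1174


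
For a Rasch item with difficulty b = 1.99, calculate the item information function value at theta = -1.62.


P = 1/(1+exp(-(-1.62-1.99))) = 0.0263
I = P*(1-P) = 0.0263 * 0.9737
I = 0.0256

0.0256


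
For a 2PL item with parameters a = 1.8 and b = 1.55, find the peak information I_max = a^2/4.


For 2PL, max info at theta = b = 1.55
I_max = a^2 / 4 = 1.8^2 / 4
= 3.24 / 4
I_max = 0.81

0.81


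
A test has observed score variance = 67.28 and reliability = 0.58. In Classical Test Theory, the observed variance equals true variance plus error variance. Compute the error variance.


var_true = rxx * var_obs = 0.58 * 67.28 = 39.0224
var_error = var_obs - var_true
var_error = 67.28 - 39.0224
var_error = 28.2576

28.2576


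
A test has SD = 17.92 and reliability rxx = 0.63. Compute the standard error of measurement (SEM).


SEM = SD * sqrt(1 - rxx)
SEM = 17.92 * sqrt(1 - 0.63)
SEM = 17.92 * sqrt(0.37) = 17.92 * 0.608276
SEM = 10.9003

10.9003


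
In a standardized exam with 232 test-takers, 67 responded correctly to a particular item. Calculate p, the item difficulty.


Item difficulty p = number correct / total examinees
p = 67 / 232
p = 0.2888

0.2888


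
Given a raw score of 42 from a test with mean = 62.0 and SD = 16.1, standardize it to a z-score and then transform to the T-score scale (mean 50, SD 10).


z = (X - mean) / SD = (42 - 62.0) / 16.1
z = -20.0 / 16.1
z = -1.2422
T-score = T = 50 + 10z
Carry z at full precision (z = -20.0 / 16.1) into the conversion:
T-score = 50 + 10 * (-20.0 / 16.1) = 50 + -200 / 16.1
T-score = 50 + -12.4224
T-score = 37.5776

37.5776


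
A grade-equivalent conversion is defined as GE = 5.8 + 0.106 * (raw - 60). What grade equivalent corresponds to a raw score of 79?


raw - median = 79 - 60 = 19
slope * diff = 0.106 * 19 = 2.014
GE = 5.8 + 2.014
GE = 7.814

7.814


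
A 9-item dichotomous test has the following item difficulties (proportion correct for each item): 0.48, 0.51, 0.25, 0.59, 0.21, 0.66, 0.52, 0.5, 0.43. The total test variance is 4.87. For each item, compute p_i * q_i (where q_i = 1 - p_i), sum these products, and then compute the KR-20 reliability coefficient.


For each item, compute p_i * q_i:
  Item 1: 0.48 * 0.52 = 0.2496
  Item 2: 0.51 * 0.49 = 0.2499
  Item 3: 0.25 * 0.75 = 0.1875
  Item 4: 0.59 * 0.41 = 0.2419
  Item 5: 0.21 * 0.79 = 0.1659
  Item 6: 0.66 * 0.34 = 0.2244
  Item 7: 0.52 * 0.48 = 0.2496
  Item 8: 0.5 * 0.5 = 0.25
  Item 9: 0.43 * 0.57 = 0.2451
Sum(p_i * q_i) = 0.2496 + 0.2499 + 0.1875 + 0.2419 + 0.1659 + 0.2244 + 0.2496 + 0.25 + 0.2451 = 2.0639
KR-20 = (k/(k-1)) * (1 - Sum(p_i*q_i) / Var_total)
= (9/8) * (1 - 2.0639/4.87)
= 1.125 * 0.5762
KR-20 = 0.6482

0.6482


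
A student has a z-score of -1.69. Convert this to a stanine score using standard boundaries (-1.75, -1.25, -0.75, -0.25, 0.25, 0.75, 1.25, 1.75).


Stanine boundaries: [-1.75, -1.25, -0.75, -0.25, 0.25, 0.75, 1.25, 1.75]
z = -1.69
Check each boundary:
  z >= -1.75 -> could be stanine 2
  z < -1.25
  z < -0.75
  z < -0.25
  z < 0.25
  z < 0.75
  z < 1.25
  z < 1.75
Highest qualifying boundary gives stanine = 2

2


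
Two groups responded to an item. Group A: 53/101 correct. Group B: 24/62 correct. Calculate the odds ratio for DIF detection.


Odds_A = 53/48 = 1.1042
Odds_B = 24/38 = 0.6316
OR = Odds_A / Odds_B = 1.1042 / 0.6316
Exactly, OR = (53 * 38) / (48 * 24) = 2014 / 1152
OR = 1.7483

1.7483


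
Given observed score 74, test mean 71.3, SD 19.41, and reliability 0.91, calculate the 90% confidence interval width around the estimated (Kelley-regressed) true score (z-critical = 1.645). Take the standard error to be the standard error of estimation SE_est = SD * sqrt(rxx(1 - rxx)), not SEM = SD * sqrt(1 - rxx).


True score estimate = 0.91*74 + 0.09*71.3 = 73.757
SE_est = SD * sqrt(rxx * (1 - rxx)) = 19.41 * sqrt(0.91 * 0.09) = 19.41 * sqrt(0.0819) = 5.554788
CI = T_est +/- z * SE_est, so width = 2 * z * SE_est = 2 * 1.645 * 5.554788
Width = 18.2753

18.2753


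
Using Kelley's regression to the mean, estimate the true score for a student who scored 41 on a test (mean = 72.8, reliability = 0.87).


T_est = rxx * X + (1 - rxx) * mean
T_est = 0.87 * 41 + 0.13 * 72.8
T_est = 35.67 + 9.464
T_est = 45.134

45.134


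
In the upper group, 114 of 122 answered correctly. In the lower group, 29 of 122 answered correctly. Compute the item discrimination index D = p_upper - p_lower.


p_upper = 114/122 = 0.9344
p_lower = 29/122 = 0.2377
D = 0.9344 - 0.2377 = 0.6967

0.6967


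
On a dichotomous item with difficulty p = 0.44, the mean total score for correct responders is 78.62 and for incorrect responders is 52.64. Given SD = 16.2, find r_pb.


q = 1 - p = 0.56
rpb = ((M1 - M0) / SD) * sqrt(p * q)
rpb = ((78.62 - 52.64) / 16.2) * sqrt(0.44 * 0.56)
rpb = 0.7961

0.7961


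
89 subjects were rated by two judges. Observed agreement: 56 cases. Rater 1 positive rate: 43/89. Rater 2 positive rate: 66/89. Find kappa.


P_o = 56/89 = 0.629213
P_e = (43*66 + 46*23) / 7921 = 0.491857
kappa = (P_o - P_e) / (1 - P_e)
kappa = (0.629213 - 0.491857) / (1 - 0.491857)
kappa = 0.2703

0.2703


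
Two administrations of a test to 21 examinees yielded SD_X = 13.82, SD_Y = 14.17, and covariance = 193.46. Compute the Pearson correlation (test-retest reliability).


r = cov(X,Y) / (SD_X * SD_Y)
r = 193.46 / (13.82 * 14.17)
r = 193.46 / 195.8294
r = 0.9879

0.9879


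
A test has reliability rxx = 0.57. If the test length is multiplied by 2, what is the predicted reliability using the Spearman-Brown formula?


r_new = (n * rxx) / (1 + (n-1) * rxx)
r_new = (2 * 0.57) / (1 + 1 * 0.57)
r_new = 1.14 / 1.57
r_new = 0.7261

0.7261


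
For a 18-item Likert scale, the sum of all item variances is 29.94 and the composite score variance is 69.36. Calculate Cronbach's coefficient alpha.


alpha = (k/(k-1)) * (1 - sum(si^2)/s_total^2)
= (18/17) * (1 - 29.94/69.36)
alpha = 0.6018

0.6018


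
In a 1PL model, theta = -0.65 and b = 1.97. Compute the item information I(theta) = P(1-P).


P = 1/(1+exp(-(-0.65-1.97))) = 0.0679
I = P*(1-P) = 0.0679 * 0.9321
I = 0.0633

0.0633


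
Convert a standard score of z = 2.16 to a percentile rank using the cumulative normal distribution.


CDF(z) = 0.5 * (1 + erf(z/sqrt(2)))
erf(1.5274) = 0.9692
CDF = 0.9846
Percentile rank = 0.9846 * 100 = 98.46

98.46


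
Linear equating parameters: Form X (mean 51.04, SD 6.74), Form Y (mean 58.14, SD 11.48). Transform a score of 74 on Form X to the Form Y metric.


slope = SD_Y / SD_X = 11.48 / 6.74 ~ 1.7033
intercept = mean_Y - slope * mean_X = 58.14 - (11.48 / 6.74) * 51.04 ~ -28.7946
Y = slope * X + intercept. To avoid rounding drift from the rounded slope/intercept, evaluate the equivalent form Y = mean_Y + SD_Y * (X - mean_X) / SD_X at full precision:
Y = 58.14 + 11.48 * (74 - 51.04) / 6.74
Y = 58.14 + 11.48 * 22.96 / 6.74
Y = 58.14 + 263.5808 / 6.74
Y = 58.14 + 39.1069
Y = 97.2469

97.2469


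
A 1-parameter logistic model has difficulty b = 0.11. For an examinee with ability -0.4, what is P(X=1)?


theta - b = -0.4 - 0.11 = -0.51
exp(-(theta - b)) = exp(0.51) = 1.6653
P = 1 / (1 + 1.6653)
P = 0.3752

0.3752


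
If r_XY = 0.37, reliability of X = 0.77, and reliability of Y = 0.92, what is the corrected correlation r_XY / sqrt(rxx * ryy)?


r_corrected = rxy / sqrt(rxx * ryy)
= 0.37 / sqrt(0.77 * 0.92)
= 0.37 / sqrt(0.7084)
= 0.37 / 0.841665
r_corrected = 0.4396

0.4396


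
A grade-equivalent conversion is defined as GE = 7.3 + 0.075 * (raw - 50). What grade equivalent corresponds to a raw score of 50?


raw - median = 50 - 50 = 0
slope * diff = 0.075 * 0 = 0.0
GE = 7.3 + 0.0
GE = 7.3

7.3


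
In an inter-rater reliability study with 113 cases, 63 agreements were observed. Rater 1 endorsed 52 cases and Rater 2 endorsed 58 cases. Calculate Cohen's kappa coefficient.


P_o = 63/113 = 0.557522
P_e = (52*58 + 61*55) / 12769 = 0.498943
kappa = (P_o - P_e) / (1 - P_e)
kappa = (0.557522 - 0.498943) / (1 - 0.498943)
kappa = 0.1169

0.1169


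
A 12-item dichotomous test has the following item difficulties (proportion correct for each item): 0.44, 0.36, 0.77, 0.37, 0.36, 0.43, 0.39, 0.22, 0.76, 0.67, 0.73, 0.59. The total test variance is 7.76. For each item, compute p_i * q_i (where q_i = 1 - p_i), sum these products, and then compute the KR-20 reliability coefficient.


For each item, compute p_i * q_i:
  Item 1: 0.44 * 0.56 = 0.2464
  Item 2: 0.36 * 0.64 = 0.2304
  Item 3: 0.77 * 0.23 = 0.1771
  Item 4: 0.37 * 0.63 = 0.2331
  Item 5: 0.36 * 0.64 = 0.2304
  Item 6: 0.43 * 0.57 = 0.2451
  Item 7: 0.39 * 0.61 = 0.2379
  Item 8: 0.22 * 0.78 = 0.1716
  Item 9: 0.76 * 0.24 = 0.1824
  Item 10: 0.67 * 0.33 = 0.2211
  Item 11: 0.73 * 0.27 = 0.1971
  Item 12: 0.59 * 0.41 = 0.2419
Sum(p_i * q_i) = 0.2464 + 0.2304 + 0.1771 + 0.2331 + 0.2304 + 0.2451 + 0.2379 + 0.1716 + 0.1824 + 0.2211 + 0.1971 + 0.2419 = 2.6145
KR-20 = (k/(k-1)) * (1 - Sum(p_i*q_i) / Var_total)
= (12/11) * (1 - 2.6145/7.76)
= 1.0909 * 0.6631
KR-20 = 0.7234

0.7234


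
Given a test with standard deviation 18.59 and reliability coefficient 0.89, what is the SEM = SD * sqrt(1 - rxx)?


SEM = SD * sqrt(1 - rxx)
SEM = 18.59 * sqrt(1 - 0.89)
SEM = 18.59 * sqrt(0.11) = 18.59 * 0.331662
SEM = 6.1656

6.1656


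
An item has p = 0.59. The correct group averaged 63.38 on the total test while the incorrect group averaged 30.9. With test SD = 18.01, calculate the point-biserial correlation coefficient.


q = 1 - p = 0.41
rpb = ((M1 - M0) / SD) * sqrt(p * q)
rpb = ((63.38 - 30.9) / 18.01) * sqrt(0.59 * 0.41)
rpb = 0.887

0.887


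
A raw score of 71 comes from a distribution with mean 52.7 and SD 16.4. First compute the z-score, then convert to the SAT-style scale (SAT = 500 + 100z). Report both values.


z = (X - mean) / SD = (71 - 52.7) / 16.4
z = 18.3 / 16.4
z = 1.1159
SAT-scale = SAT = 500 + 100z
Carry z at full precision (z = 18.3 / 16.4) into the conversion:
SAT-scale = 500 + 100 * (18.3 / 16.4) = 500 + 1830 / 16.4
SAT-scale = 500 + 111.5854
SAT-scale = 611.5854

611.5854


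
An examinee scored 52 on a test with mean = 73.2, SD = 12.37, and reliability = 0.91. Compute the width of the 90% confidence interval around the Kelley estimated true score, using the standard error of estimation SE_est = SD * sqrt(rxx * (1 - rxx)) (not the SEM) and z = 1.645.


True score estimate = 0.91*52 + 0.09*73.2 = 53.908
SE_est = SD * sqrt(rxx * (1 - rxx)) = 12.37 * sqrt(0.91 * 0.09) = 12.37 * sqrt(0.0819) = 3.540068
CI = T_est +/- z * SE_est, so width = 2 * z * SE_est = 2 * 1.645 * 3.540068
Width = 11.6468

11.6468


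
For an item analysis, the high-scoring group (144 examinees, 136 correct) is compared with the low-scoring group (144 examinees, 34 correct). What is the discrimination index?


p_upper = 136/144 = 0.9444
p_lower = 34/144 = 0.2361
D = 0.9444 - 0.2361 = 0.7083

0.7083


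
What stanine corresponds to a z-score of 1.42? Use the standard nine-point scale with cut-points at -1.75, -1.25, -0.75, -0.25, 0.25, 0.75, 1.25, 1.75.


Stanine boundaries: [-1.75, -1.25, -0.75, -0.25, 0.25, 0.75, 1.25, 1.75]
z = 1.42
Check each boundary:
  z >= -1.75 -> could be stanine 2
  z >= -1.25 -> could be stanine 3
  z >= -0.75 -> could be stanine 4
  z >= -0.25 -> could be stanine 5
  z >= 0.25 -> could be stanine 6
  z >= 0.75 -> could be stanine 7
  z >= 1.25 -> could be stanine 8
  z < 1.75
Highest qualifying boundary gives stanine = 8

8


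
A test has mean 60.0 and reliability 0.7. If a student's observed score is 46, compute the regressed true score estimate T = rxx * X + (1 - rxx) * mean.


T_est = rxx * X + (1 - rxx) * mean
T_est = 0.7 * 46 + 0.3 * 60.0
T_est = 32.2 + 18.0
T_est = 50.2

50.2


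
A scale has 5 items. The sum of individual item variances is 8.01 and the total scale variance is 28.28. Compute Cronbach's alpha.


alpha = (k/(k-1)) * (1 - sum(si^2)/s_total^2)
= (5/4) * (1 - 8.01/28.28)
alpha = 0.896

0.896


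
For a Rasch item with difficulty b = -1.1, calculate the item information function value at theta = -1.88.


P = 1/(1+exp(-(-1.88--1.1))) = 0.3143
I = P*(1-P) = 0.3143 * 0.6857
I = 0.2155

0.2155


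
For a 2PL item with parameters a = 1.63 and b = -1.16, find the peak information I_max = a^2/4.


For 2PL, max info at theta = b = -1.16
I_max = a^2 / 4 = 1.63^2 / 4
= 2.6569 / 4
I_max = 0.6642

0.6642


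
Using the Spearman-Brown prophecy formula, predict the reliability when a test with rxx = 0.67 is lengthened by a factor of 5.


r_new = (n * rxx) / (1 + (n-1) * rxx)
r_new = (5 * 0.67) / (1 + 4 * 0.67)
r_new = 3.35 / 3.68
r_new = 0.9103

0.9103


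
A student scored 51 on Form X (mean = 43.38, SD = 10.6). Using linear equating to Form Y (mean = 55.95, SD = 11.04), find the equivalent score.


slope = SD_Y / SD_X = 11.04 / 10.6 ~ 1.0415
intercept = mean_Y - slope * mean_X = 55.95 - (11.04 / 10.6) * 43.38 ~ 10.7693
Y = slope * X + intercept. To avoid rounding drift from the rounded slope/intercept, evaluate the equivalent form Y = mean_Y + SD_Y * (X - mean_X) / SD_X at full precision:
Y = 55.95 + 11.04 * (51 - 43.38) / 10.6
Y = 55.95 + 11.04 * 7.62 / 10.6
Y = 55.95 + 84.1248 / 10.6
Y = 55.95 + 7.9363
Y = 63.8863

63.8863


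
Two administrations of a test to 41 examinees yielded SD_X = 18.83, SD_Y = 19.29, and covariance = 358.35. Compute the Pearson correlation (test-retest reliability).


r = cov(X,Y) / (SD_X * SD_Y)
r = 358.35 / (18.83 * 19.29)
r = 358.35 / 363.2307
r = 0.9866

0.9866


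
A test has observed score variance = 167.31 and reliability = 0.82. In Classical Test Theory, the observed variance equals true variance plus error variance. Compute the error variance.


var_true = rxx * var_obs = 0.82 * 167.31 = 137.1942
var_error = var_obs - var_true
var_error = 167.31 - 137.1942
var_error = 30.1158

30.1158


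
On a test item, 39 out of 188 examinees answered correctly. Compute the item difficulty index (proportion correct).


Item difficulty p = number correct / total examinees
p = 39 / 188
p = 0.2074

0.2074


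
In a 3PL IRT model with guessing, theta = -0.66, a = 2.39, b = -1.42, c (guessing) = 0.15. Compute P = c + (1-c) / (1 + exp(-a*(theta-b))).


logit = 2.39*(-0.66 - -1.42) = 1.8164
P* = 1/(1 + exp(-1.8164)) = 0.8601
P = 0.15 + (1 - 0.15) * 0.8601
P = 0.8811

0.8811


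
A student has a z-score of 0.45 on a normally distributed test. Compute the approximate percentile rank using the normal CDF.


CDF(z) = 0.5 * (1 + erf(z/sqrt(2)))
erf(0.3182) = 0.3473
CDF = 0.6736
Percentile rank = 0.6736 * 100 = 67.36

67.36


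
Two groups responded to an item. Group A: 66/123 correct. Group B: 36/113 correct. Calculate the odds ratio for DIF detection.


Odds_A = 66/57 = 1.1579
Odds_B = 36/77 = 0.4675
OR = Odds_A / Odds_B = 1.1579 / 0.4675
Exactly, OR = (66 * 77) / (57 * 36) = 5082 / 2052
OR = 2.4766

2.4766


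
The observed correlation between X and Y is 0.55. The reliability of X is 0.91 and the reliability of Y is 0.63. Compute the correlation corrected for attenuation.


r_corrected = rxy / sqrt(rxx * ryy)
= 0.55 / sqrt(0.91 * 0.63)
= 0.55 / sqrt(0.5733)
= 0.55 / 0.757166
r_corrected = 0.7264

0.7264


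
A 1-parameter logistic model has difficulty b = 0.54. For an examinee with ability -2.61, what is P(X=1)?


theta - b = -2.61 - 0.54 = -3.15
exp(-(theta - b)) = exp(3.15) = 23.3361
P = 1 / (1 + 23.3361)
P = 0.0411

0.0411


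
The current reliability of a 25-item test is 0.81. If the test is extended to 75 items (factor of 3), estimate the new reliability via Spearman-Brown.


r_new = (n * rxx) / (1 + (n-1) * rxx)
r_new = (3 * 0.81) / (1 + 2 * 0.81)
r_new = 2.43 / 2.62
r_new = 0.9275

0.9275


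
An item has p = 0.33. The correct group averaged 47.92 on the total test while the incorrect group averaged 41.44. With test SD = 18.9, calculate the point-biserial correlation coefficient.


q = 1 - p = 0.67
rpb = ((M1 - M0) / SD) * sqrt(p * q)
rpb = ((47.92 - 41.44) / 18.9) * sqrt(0.33 * 0.67)
rpb = 0.1612

0.1612


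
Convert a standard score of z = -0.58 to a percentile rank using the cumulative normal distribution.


CDF(z) = 0.5 * (1 + erf(z/sqrt(2)))
erf(-0.4101) = -0.4381
CDF = 0.281
Percentile rank = 0.281 * 100 = 28.1

28.1


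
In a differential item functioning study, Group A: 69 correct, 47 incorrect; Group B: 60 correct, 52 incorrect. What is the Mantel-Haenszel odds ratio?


Odds_A = 69/47 = 1.4681
Odds_B = 60/52 = 1.1538
OR = Odds_A / Odds_B = 1.4681 / 1.1538
Exactly, OR = (69 * 52) / (47 * 60) = 3588 / 2820
OR = 1.2723

1.2723


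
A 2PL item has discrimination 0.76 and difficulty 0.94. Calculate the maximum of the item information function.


For 2PL, max info at theta = b = 0.94
I_max = a^2 / 4 = 0.76^2 / 4
= 0.5776 / 4
I_max = 0.1444

0.1444


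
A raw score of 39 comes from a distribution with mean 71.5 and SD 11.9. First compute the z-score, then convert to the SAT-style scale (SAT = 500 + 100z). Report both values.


z = (X - mean) / SD = (39 - 71.5) / 11.9
z = -32.5 / 11.9
z = -2.7311
SAT-scale = SAT = 500 + 100z
Carry z at full precision (z = -32.5 / 11.9) into the conversion:
SAT-scale = 500 + 100 * (-32.5 / 11.9) = 500 + -3250 / 11.9
SAT-scale = 500 + -273.1092
SAT-scale = 226.8908

226.8908


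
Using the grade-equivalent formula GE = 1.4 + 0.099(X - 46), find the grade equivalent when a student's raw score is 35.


raw - median = 35 - 46 = -11
slope * diff = 0.099 * -11 = -1.089
GE = 1.4 + -1.089
GE = 0.311

0.311


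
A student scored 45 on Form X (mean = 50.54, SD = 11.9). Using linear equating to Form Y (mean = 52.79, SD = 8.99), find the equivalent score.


slope = SD_Y / SD_X = 8.99 / 11.9 ~ 0.7555
intercept = mean_Y - slope * mean_X = 52.79 - (8.99 / 11.9) * 50.54 ~ 14.6089
Y = slope * X + intercept. To avoid rounding drift from the rounded slope/intercept, evaluate the equivalent form Y = mean_Y + SD_Y * (X - mean_X) / SD_X at full precision:
Y = 52.79 + 8.99 * (45 - 50.54) / 11.9
Y = 52.79 - 8.99 * 5.54 / 11.9
Y = 52.79 - 49.8046 / 11.9
Y = 52.79 - 4.1853
Y = 48.6047

48.6047


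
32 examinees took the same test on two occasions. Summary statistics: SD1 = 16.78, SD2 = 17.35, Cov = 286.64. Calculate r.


r = cov(X,Y) / (SD_X * SD_Y)
r = 286.64 / (16.78 * 17.35)
r = 286.64 / 291.133
r = 0.9846

0.9846


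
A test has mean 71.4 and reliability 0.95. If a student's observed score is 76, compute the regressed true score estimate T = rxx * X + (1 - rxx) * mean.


T_est = rxx * X + (1 - rxx) * mean
T_est = 0.95 * 76 + 0.05 * 71.4
T_est = 72.2 + 3.57
T_est = 75.77

75.77
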